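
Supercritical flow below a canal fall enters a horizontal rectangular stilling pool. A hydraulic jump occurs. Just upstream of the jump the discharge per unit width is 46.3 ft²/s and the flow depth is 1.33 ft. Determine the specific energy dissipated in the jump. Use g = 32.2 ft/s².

ΔE = 10.4 ft

V₁ = q/y₁ = 46.3/1.33 = 34.8 ft/s. Fr₁ = V₁/√(g·y₁) = 34.8/√(32.2×1.33) = 5.32.
Bélanger equation: y₂/y₁ = ½[√(1 + 8Fr₁²) − 1] = ½[√227.4 − 1] = 7.04.
y₂ = 7.04 × 1.33 = 9.36 ft.
V₂ = q/y₂ = 46.3/9.36 = 4.95 ft/s. E₁ = y₁ + V₁²/2g = 20.1 ft; E₂ = y₂ + V₂²/2g = 9.74 ft. ΔE = E₁ − E₂ = 10.4 ft.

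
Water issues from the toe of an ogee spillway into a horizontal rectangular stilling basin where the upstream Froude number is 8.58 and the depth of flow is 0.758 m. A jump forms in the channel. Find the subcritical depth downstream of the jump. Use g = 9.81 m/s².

Fr₁ = 8.58 (given).
Conjugate-depth relation: y₂/y₁ = ½[√(1 + 8Fr₁²) − 1] = ½[√589.9 − 1] = 11.6.
y₂ = 11.6 × 0.758 = 8.83 m.

y₂ = 8.83 m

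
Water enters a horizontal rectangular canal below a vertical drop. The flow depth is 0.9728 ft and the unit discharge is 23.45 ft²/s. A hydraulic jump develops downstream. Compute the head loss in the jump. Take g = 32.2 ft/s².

ΔE = 4.250 ft

V₁ = q/y₁ = 23.45/0.9728 = 24.11 ft/s. Fr₁ = V₁/√(g·y₁) = 24.11/√(32.2×0.9728) = 4.307.
Sequent-depth ratio: y₂/y₁ = ½[√(1 + 8Fr₁²) − 1] = ½[√149.41 − 1] = 5.612.
y₂ = 5.612 × 0.9728 = 5.459 ft.
Head loss: ΔE = (y₂ − y₁)³/(4y₁y₂) = (5.459 − 0.9728)³/(4×0.9728×5.459) = 90.29/21.24 = 4.250 ft.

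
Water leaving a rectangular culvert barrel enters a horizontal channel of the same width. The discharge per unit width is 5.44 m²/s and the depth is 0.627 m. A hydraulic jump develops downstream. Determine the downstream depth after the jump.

V₁ = q/y₁ = 5.44/0.627 = 8.68 m/s. Fr₁ = V₁/√(g·y₁) = 8.68/√(9.81×0.627) = 3.50.
Bélanger equation: y₂/y₁ = ½[√(1 + 8Fr₁²) − 1] = ½[√98.91 − 1] = 4.47.
y₂ = 4.47 × 0.627 = 2.80 m.

y₂ = 2.80 m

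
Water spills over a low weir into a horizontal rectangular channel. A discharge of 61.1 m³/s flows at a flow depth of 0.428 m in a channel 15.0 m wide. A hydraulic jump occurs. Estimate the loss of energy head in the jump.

q = Q/b = 61.1/15.0 = 4.07 m²/s; V₁ = q/y₁ = 9.52 m/s. Fr₁ = V₁/√(g·y₁) = 4.64.
Sequent-depth ratio: y₂/y₁ = ½[√(1 + 8Fr₁²) − 1] = ½[√173.6 − 1] = 6.09.
y₂ = 6.09 × 0.428 = 2.61 m.
V₂ = q/y₂ = 4.07/2.61 = 1.56 m/s. E₁ = y₁ + V₁²/2g = 5.04 m; E₂ = y₂ + V₂²/2g = 2.73 m. ΔE = E₁ − E₂ = 2.31 m.

ΔE = 2.31 m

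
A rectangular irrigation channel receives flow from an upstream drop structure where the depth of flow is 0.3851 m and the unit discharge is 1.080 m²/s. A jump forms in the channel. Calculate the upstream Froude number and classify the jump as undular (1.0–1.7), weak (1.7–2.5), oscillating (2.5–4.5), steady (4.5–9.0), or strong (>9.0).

V₁ = q/y₁ = 1.080/0.3851 = 2.804 m/s. Fr₁ = V₁/√(g·y₁) = 2.804/√(9.81×0.3851) = 1.443.
Fr₁ = 1.443 lies in the undular range.

Fr₁ = 1.443; undular jump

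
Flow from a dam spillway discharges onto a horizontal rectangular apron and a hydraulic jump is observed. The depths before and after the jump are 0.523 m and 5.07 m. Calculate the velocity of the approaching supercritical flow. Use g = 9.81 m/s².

For a rectangular channel the momentum equation gives q² = ½·g·y₁·y₂·(y₁ + y₂) = ½×9.81×0.523×5.07×5.59 = 72.7.
q = √72.7 = 8.53 m²/s.
V₁ = q/y₁ = 8.53/0.523 = 16.3 m/s.

V₁ = 16.3 m/s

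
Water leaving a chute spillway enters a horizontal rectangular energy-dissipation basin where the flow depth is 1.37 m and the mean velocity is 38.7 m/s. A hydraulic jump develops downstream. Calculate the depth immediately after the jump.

Fr₁ = V₁/√(g·y₁) = 38.7/√(9.81×1.37) = 10.6.
Sequent-depth ratio: y₂/y₁ = ½[√(1 + 8Fr₁²) − 1] = ½[√892.5 − 1] = 14.4.
y₂ = 14.4 × 1.37 = 19.8 m.

y₂ = 19.8 m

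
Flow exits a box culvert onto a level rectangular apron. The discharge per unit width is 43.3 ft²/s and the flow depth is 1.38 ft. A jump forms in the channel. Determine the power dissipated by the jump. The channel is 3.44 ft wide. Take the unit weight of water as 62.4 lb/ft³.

P = 131 hp

V₁ = q/y₁ = 43.3/1.38 = 31.4 ft/s. Fr₁ = V₁/√(g·y₁) = 31.4/√(32.2×1.38) = 4.71.
Sequent-depth ratio: y₂/y₁ = ½[√(1 + 8Fr₁²) − 1] = ½[√178.2 − 1] = 6.18.
y₂ = 6.18 × 1.38 = 8.52 ft.
V₂ = q/y₂ = 43.3/8.52 = 5.08 ft/s. E₁ = y₁ + V₁²/2g = 16.7 ft; E₂ = y₂ + V₂²/2g = 8.92 ft. ΔE = E₁ − E₂ = 7.74 ft.
Q = q·b = 43.3 × 3.44 = 149 cfs. P = γ·Q·ΔE/550 = 62.4 × 149 × 7.74 / 550 = 131 hp.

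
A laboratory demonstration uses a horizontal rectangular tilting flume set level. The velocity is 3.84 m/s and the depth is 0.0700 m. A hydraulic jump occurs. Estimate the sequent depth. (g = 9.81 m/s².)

Fr₁ = V₁/√(g·y₁) = 3.84/√(9.81×0.0700) = 4.63.
By Bélanger, y₂/y₁ = ½[√(1 + 8Fr₁²) − 1] = ½[√172.8 − 1] = 6.07.
y₂ = 6.07 × 0.0700 = 0.425 m.

y₂ = 0.425 m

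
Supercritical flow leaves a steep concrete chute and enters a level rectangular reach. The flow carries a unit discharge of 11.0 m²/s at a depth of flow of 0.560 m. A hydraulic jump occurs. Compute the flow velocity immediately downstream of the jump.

V₂ = 1.73 m/s

V₁ = q/y₁ = 11.0/0.560 = 19.6 m/s. Fr₁ = V₁/√(g·y₁) = 19.6/√(9.81×0.560) = 8.38.
Conjugate-depth relation: y₂/y₁ = ½[√(1 + 8Fr₁²) − 1] = ½[√562.9 − 1] = 11.4.
y₂ = 11.4 × 0.560 = 6.36 m.
V₂ = q/y₂ = 11.0/6.36 = 1.73 m/s.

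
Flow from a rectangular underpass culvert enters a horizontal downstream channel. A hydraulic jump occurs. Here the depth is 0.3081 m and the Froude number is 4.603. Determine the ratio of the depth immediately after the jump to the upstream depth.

Fr₁ = 4.603 (given).
By Bélanger, y₂/y₁ = ½[√(1 + 8Fr₁²) − 1] = ½[√170.50 − 1] = 6.029.

y₂/y₁ = 6.029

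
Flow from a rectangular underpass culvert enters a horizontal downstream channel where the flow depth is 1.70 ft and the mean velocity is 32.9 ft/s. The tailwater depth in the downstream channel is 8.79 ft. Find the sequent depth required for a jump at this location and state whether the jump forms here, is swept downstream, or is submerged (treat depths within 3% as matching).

Fr₁ = V₁/√(g·y₁) = 32.9/√(32.2×1.70) = 4.45.
Sequent-depth ratio: y₂/y₁ = ½[√(1 + 8Fr₁²) − 1] = ½[√159.2 − 1] = 5.81.
y₂ = 5.81 × 1.70 = 9.87 ft.
Tailwater y_tw = 8.79 ft: y_tw < y₂, so the jump is swept downstream.

y₂ = 9.87 ft; the jump is swept downstream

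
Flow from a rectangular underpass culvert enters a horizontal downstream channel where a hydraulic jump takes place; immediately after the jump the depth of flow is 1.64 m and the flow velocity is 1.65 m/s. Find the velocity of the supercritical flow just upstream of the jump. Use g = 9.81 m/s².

V₁ = 6.18 m/s

Fr₂ = V₂/√(g·y₂) = 1.65/√(9.81×1.64) = 0.411.
From the momentum equation (using Fr₂), y₁/y₂ = ½[√(1 + 8Fr₂²) − 1] = ½[√2.354 − 1] = 0.267.
y₁ = 0.267 × 1.64 = 0.438 m.
V₁ = q/y₁ = 2.71/0.438 = 6.18 m/s.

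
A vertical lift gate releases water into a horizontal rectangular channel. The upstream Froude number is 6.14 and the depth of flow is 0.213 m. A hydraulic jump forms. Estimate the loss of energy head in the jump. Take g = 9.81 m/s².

ΔE = 2.42 m

Fr₁ = 6.14 (given).
Bélanger equation: y₂/y₁ = ½[√(1 + 8Fr₁²) − 1] = ½[√302.6 − 1] = 8.20.
y₂ = 8.20 × 0.213 = 1.75 m.
V₁ = Fr₁·√(g·y₁) = 6.14×√(9.81×0.213) = 8.88 m/s; q = V₁·y₁ = 1.89 m²/s. V₂ = q/y₂ = 1.89/1.75 = 1.08 m/s. E₁ = y₁ + V₁²/2g = 4.23 m; E₂ = y₂ + V₂²/2g = 1.81 m. ΔE = E₁ − E₂ = 2.42 m.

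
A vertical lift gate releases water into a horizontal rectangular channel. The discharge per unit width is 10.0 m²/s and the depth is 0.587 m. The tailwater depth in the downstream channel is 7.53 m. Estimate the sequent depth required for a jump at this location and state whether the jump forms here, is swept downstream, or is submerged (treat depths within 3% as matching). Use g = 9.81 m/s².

y₂ = 5.61 m; the jump is submerged

V₁ = q/y₁ = 10.0/0.587 = 17.0 m/s. Fr₁ = V₁/√(g·y₁) = 17.0/√(9.81×0.587) = 7.10.
By Bélanger, y₂/y₁ = ½[√(1 + 8Fr₁²) − 1] = ½[√404.2 − 1] = 9.55.
y₂ = 9.55 × 0.587 = 5.61 m.
Tailwater y_tw = 7.53 m: y_tw > y₂, so the jump is submerged.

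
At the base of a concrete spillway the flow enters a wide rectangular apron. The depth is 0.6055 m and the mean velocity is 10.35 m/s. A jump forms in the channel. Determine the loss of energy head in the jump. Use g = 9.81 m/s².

Fr₁ = V₁/√(g·y₁) = 10.35/√(9.81×0.6055) = 4.247.
Conjugate-depth relation: y₂/y₁ = ½[√(1 + 8Fr₁²) − 1] = ½[√145.27 − 1] = 5.526.
y₂ = 5.526 × 0.6055 = 3.346 m.
q = V₁·y₁ = 10.35 × 0.6055 = 6.267 m²/s. V₂ = q/y₂ = 6.267/3.346 = 1.873 m/s. E₁ = y₁ + V₁²/2g = 6.065 m; E₂ = y₂ + V₂²/2g = 3.525 m. ΔE = E₁ − E₂ = 2.540 m.

ΔE = 2.540 m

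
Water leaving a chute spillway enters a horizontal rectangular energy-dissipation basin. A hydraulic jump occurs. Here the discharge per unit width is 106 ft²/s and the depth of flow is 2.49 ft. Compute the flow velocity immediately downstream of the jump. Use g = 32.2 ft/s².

V₂ = 6.82 ft/s

V₁ = q/y₁ = 106/2.49 = 42.6 ft/s. Fr₁ = V₁/√(g·y₁) = 42.6/√(32.2×2.49) = 4.75.
From the momentum equation for a rectangular channel, y₂/y₁ = ½[√(1 + 8Fr₁²) − 1] = ½[√181.8 − 1] = 6.24.
y₂ = 6.24 × 2.49 = 15.5 ft.
V₂ = q/y₂ = 106/15.5 = 6.82 ft/s.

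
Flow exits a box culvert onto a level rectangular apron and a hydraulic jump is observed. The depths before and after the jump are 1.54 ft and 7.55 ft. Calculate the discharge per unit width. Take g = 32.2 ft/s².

For a rectangular channel the momentum equation gives q² = ½·g·y₁·y₂·(y₁ + y₂) = ½×32.2×1.54×7.55×9.09 = 1702.
q = √1702 = 41.3 ft²/s.

q = 41.3 ft²/s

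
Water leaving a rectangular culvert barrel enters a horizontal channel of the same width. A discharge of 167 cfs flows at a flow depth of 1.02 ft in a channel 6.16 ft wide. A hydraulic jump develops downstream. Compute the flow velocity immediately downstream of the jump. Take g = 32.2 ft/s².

V₂ = 4.37 ft/s

q = Q/b = 167/6.16 = 27.1 ft²/s; V₁ = q/y₁ = 26.6 ft/s. Fr₁ = V₁/√(g·y₁) = 4.64.
From the momentum equation for a rectangular channel, y₂/y₁ = ½[√(1 + 8Fr₁²) − 1] = ½[√173.1 − 1] = 6.08.
y₂ = 6.08 × 1.02 = 6.20 ft.
V₂ = q/y₂ = 27.1/6.20 = 4.37 ft/s.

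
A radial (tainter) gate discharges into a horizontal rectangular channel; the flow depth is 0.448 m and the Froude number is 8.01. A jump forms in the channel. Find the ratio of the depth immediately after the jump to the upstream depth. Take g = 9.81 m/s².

Fr₁ = 8.01 (given).
By Bélanger, y₂/y₁ = ½[√(1 + 8Fr₁²) − 1] = ½[√514.3 − 1] = 10.8.

y₂/y₁ = 10.8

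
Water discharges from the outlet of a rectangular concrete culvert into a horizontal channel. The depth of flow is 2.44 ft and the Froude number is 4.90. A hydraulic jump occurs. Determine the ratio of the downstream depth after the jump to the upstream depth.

Fr₁ = 4.90 (given).
By Bélanger, y₂/y₁ = ½[√(1 + 8Fr₁²) − 1] = ½[√193.1 − 1] = 6.45.

y₂/y₁ = 6.45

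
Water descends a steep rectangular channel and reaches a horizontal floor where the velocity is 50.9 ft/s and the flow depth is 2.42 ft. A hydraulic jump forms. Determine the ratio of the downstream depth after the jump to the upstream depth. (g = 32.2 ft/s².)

Fr₁ = V₁/√(g·y₁) = 50.9/√(32.2×2.42) = 5.77.
Sequent-depth ratio: y₂/y₁ = ½[√(1 + 8Fr₁²) − 1] = ½[√267.0 − 1] = 7.67.

y₂/y₁ = 7.67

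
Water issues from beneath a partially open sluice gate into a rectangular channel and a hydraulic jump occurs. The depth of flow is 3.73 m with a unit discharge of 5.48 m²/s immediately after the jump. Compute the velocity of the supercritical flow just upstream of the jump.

V₁ = 13.8 m/s

V₂ = q/y₂ = 5.48/3.73 = 1.47 m/s; Fr₂ = V₂/√(g·y₂) = 0.243.
The Bélanger relation is symmetric: y₁/y₂ = ½[√(1 + 8Fr₂²) − 1] = ½[√1.472 − 1] = 0.107.
y₁ = 0.107 × 3.73 = 0.398 m.
V₁ = q/y₁ = 5.48/0.398 = 13.8 m/s.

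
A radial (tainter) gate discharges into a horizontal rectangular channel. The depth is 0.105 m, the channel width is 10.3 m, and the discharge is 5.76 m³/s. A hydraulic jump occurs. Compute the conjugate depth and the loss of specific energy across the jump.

y₂ = 0.729 m; ΔE = 0.792 m

q = Q/b = 5.76/10.3 = 0.559 m²/s; V₁ = q/y₁ = 5.33 m/s. Fr₁ = V₁/√(g·y₁) = 5.25.
Sequent-depth ratio: y₂/y₁ = ½[√(1 + 8Fr₁²) − 1] = ½[√221.3 − 1] = 6.94.
y₂ = 6.94 × 0.105 = 0.729 m.
Head loss: ΔE = (y₂ − y₁)³/(4y₁y₂) = (0.729 − 0.105)³/(4×0.105×0.729) = 0.242/0.306 = 0.792 m.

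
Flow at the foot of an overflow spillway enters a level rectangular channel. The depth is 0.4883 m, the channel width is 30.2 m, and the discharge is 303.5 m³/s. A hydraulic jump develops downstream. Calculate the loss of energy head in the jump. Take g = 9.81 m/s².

q = Q/b = 303.5/30.2 = 10.05 m²/s; V₁ = q/y₁ = 20.58 m/s. Fr₁ = V₁/√(g·y₁) = 9.403.
From the momentum equation for a rectangular channel, y₂/y₁ = ½[√(1 + 8Fr₁²) − 1] = ½[√708.40 − 1] = 12.81.
y₂ = 12.81 × 0.4883 = 6.254 m.
V₂ = q/y₂ = 10.05/6.254 = 1.607 m/s. E₁ = y₁ + V₁²/2g = 22.08 m; E₂ = y₂ + V₂²/2g = 6.386 m. ΔE = E₁ − E₂ = 15.69 m.

ΔE = 15.69 m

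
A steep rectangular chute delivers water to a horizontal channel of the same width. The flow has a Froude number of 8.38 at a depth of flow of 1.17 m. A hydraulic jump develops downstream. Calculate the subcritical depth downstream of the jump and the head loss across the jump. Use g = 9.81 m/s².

Fr₁ = 8.38 (given).
Sequent-depth ratio: y₂/y₁ = ½[√(1 + 8Fr₁²) − 1] = ½[√562.8 − 1] = 11.4.
y₂ = 11.4 × 1.17 = 13.3 m.
Head loss: ΔE = (y₂ − y₁)³/(4y₁y₂) = (13.3 − 1.17)³/(4×1.17×13.3) = 1782/62.2 = 28.6 m.

y₂ = 13.3 m; ΔE = 28.6 m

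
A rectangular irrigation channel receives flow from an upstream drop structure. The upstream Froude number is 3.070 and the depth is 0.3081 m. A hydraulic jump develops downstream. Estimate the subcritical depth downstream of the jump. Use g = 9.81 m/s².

Fr₁ = 3.070 (given).
Bélanger equation: y₂/y₁ = ½[√(1 + 8Fr₁²) − 1] = ½[√76.399 − 1] = 3.870.
y₂ = 3.870 × 0.3081 = 1.192 m.

y₂ = 1.192 m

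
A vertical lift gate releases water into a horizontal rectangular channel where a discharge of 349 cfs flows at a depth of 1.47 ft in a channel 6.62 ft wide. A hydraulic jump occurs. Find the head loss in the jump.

q = Q/b = 349/6.62 = 52.7 ft²/s; V₁ = q/y₁ = 35.9 ft/s. Fr₁ = V₁/√(g·y₁) = 5.21.
Conjugate-depth relation: y₂/y₁ = ½[√(1 + 8Fr₁²) − 1] = ½[√218.4 − 1] = 6.89.
y₂ = 6.89 × 1.47 = 10.1 ft.
Head loss: ΔE = (y₂ − y₁)³/(4y₁y₂) = (10.1 − 1.47)³/(4×1.47×10.1) = 649/59.5 = 10.9 ft.

ΔE = 10.9 ft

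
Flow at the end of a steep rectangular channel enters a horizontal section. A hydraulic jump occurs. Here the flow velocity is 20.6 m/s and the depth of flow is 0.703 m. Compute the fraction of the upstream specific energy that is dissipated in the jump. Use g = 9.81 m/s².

Fr₁ = V₁/√(g·y₁) = 20.6/√(9.81×0.703) = 7.84.
By Bélanger, y₂/y₁ = ½[√(1 + 8Fr₁²) − 1] = ½[√493.3 − 1] = 10.6.
y₂ = 10.6 × 0.703 = 7.46 m.
E₁ = y₁ + V₁²/2g = 22.3 m. ΔE = (y₂ − y₁)³/(4y₁y₂) = 14.7 m. ΔE/E₁ = 14.7/22.3 = 0.658.

ΔE/E₁ = 0.658 (65.8%)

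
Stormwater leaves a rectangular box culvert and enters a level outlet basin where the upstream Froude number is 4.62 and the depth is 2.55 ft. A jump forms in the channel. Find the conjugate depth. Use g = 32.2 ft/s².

Fr₁ = 4.62 (given).
Conjugate-depth relation: y₂/y₁ = ½[√(1 + 8Fr₁²) − 1] = ½[√171.8 − 1] = 6.05.
y₂ = 6.05 × 2.55 = 15.4 ft.

y₂ = 15.4 ft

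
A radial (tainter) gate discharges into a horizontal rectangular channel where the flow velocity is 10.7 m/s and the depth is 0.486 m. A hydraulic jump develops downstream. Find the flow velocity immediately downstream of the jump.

Fr₁ = V₁/√(g·y₁) = 10.7/√(9.81×0.486) = 4.90.
From the momentum equation for a rectangular channel, y₂/y₁ = ½[√(1 + 8Fr₁²) − 1] = ½[√193.1 − 1] = 6.45.
y₂ = 6.45 × 0.486 = 3.13 m.
q = V₁·y₁ = 10.7 × 0.486 = 5.20 m²/s.
V₂ = q/y₂ = 5.20/3.13 = 1.66 m/s.

V₂ = 1.66 m/s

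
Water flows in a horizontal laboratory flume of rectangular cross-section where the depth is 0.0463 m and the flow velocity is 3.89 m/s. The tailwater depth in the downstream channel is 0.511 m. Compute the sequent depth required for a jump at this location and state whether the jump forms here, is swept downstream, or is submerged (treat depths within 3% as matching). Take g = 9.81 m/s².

y₂ = 0.355 m; the jump is submerged

Fr₁ = V₁/√(g·y₁) = 3.89/√(9.81×0.0463) = 5.77.
Bélanger equation: y₂/y₁ = ½[√(1 + 8Fr₁²) − 1] = ½[√267.5 − 1] = 7.68.
y₂ = 7.68 × 0.0463 = 0.355 m.
Tailwater y_tw = 0.511 m: y_tw > y₂, so the jump is submerged.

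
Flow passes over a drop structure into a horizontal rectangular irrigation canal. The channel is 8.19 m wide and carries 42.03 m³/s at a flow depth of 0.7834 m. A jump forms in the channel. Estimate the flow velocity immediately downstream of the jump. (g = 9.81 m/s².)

q = Q/b = 42.03/8.19 = 5.132 m²/s; V₁ = q/y₁ = 6.551 m/s. Fr₁ = V₁/√(g·y₁) = 2.363.
By Bélanger, y₂/y₁ = ½[√(1 + 8Fr₁²) − 1] = ½[√45.671 − 1] = 2.879.
y₂ = 2.879 × 0.7834 = 2.255 m.
V₂ = q/y₂ = 5.132/2.255 = 2.275 m/s.

V₂ = 2.275 m/s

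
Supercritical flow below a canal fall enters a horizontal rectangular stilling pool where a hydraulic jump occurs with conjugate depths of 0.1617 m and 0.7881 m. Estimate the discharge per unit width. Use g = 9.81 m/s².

q = 0.7705 m²/s

For a rectangular channel the momentum equation gives q² = ½·g·y₁·y₂·(y₁ + y₂) = ½×9.81×0.1617×0.7881×0.9498 = 0.5937.
q = √0.5937 = 0.7705 m²/s.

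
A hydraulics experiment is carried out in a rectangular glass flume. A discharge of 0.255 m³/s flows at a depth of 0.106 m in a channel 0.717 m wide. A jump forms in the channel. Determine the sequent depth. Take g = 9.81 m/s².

q = Q/b = 0.255/0.717 = 0.356 m²/s; V₁ = q/y₁ = 3.36 m/s. Fr₁ = V₁/√(g·y₁) = 3.29.
Sequent-depth ratio: y₂/y₁ = ½[√(1 + 8Fr₁²) − 1] = ½[√87.61 − 1] = 4.18.
y₂ = 4.18 × 0.106 = 0.443 m.

y₂ = 0.443 m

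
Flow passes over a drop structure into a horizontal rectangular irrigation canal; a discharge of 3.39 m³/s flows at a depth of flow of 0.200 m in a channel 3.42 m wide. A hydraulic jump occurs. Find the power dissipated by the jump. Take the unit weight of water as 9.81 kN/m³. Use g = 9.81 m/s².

P = 16.1 kW

q = Q/b = 3.39/3.42 = 0.991 m²/s; V₁ = q/y₁ = 4.96 m/s. Fr₁ = V₁/√(g·y₁) = 3.54.
From the momentum equation for a rectangular channel, y₂/y₁ = ½[√(1 + 8Fr₁²) − 1] = ½[√101.2 − 1] = 4.53.
y₂ = 4.53 × 0.200 = 0.906 m.
V₂ = q/y₂ = 0.991/0.906 = 1.09 m/s. E₁ = y₁ + V₁²/2g = 1.45 m; E₂ = y₂ + V₂²/2g = 0.967 m. ΔE = E₁ − E₂ = 0.485 m.
P = γ·Q·ΔE = 9.81 × 3.39 × 0.485 = 16.1 kW.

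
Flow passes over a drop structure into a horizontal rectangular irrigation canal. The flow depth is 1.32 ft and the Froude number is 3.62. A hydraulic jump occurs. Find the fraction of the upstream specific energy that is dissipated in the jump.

Fr₁ = 3.62 (given).
From the momentum equation for a rectangular channel, y₂/y₁ = ½[√(1 + 8Fr₁²) − 1] = ½[√105.8 − 1] = 4.64.
y₂ = 4.64 × 1.32 = 6.13 ft.
E₁ = y₁(1 + Fr₁²/2) = 1.32×(1 + 3.62²/2) = 9.97 ft. ΔE = (y₂ − y₁)³/(4y₁y₂) = 3.44 ft. ΔE/E₁ = 3.44/9.97 = 0.345.

ΔE/E₁ = 0.345 (34.5%)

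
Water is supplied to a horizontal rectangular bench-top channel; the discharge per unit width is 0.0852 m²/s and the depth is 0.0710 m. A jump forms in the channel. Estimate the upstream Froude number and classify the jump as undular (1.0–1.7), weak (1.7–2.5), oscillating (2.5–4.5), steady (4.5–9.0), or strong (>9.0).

V₁ = q/y₁ = 0.0852/0.0710 = 1.20 m/s. Fr₁ = V₁/√(g·y₁) = 1.20/√(9.81×0.0710) = 1.44.
Fr₁ = 1.44 lies in the undular range.

Fr₁ = 1.44; undular jump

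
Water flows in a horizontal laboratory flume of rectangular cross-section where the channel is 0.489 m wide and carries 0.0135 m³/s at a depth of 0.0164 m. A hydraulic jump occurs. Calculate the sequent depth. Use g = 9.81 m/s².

y₂ = 0.0895 m

q = Q/b = 0.0135/0.489 = 0.0276 m²/s; V₁ = q/y₁ = 1.68 m/s. Fr₁ = V₁/√(g·y₁) = 4.20.
Bélanger equation: y₂/y₁ = ½[√(1 + 8Fr₁²) − 1] = ½[√141.9 − 1] = 5.46.
y₂ = 5.46 × 0.0164 = 0.0895 m.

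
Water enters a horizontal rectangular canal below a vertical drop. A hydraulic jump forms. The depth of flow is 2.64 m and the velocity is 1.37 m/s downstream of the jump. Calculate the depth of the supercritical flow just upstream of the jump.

Fr₂ = V₂/√(g·y₂) = 1.37/√(9.81×2.64) = 0.269.
Applying the sequent-depth relation in reverse, y₁/y₂ = ½[√(1 + 8Fr₂²) − 1] = ½[√1.580 − 1] = 0.128.
y₁ = 0.128 × 2.64 = 0.339 m.

y₁ = 0.339 m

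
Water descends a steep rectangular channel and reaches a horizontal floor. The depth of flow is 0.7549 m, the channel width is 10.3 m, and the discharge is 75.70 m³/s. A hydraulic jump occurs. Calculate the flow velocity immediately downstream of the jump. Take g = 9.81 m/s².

V₂ = 2.124 m/s

q = Q/b = 75.70/10.3 = 7.350 m²/s; V₁ = q/y₁ = 9.736 m/s. Fr₁ = V₁/√(g·y₁) = 3.578.
Bélanger equation: y₂/y₁ = ½[√(1 + 8Fr₁²) − 1] = ½[√103.39 − 1] = 4.584.
y₂ = 4.584 × 0.7549 = 3.461 m.
V₂ = q/y₂ = 7.350/3.461 = 2.124 m/s.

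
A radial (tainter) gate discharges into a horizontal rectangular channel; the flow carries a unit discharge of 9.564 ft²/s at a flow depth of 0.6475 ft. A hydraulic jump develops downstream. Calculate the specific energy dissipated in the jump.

ΔE = 1.178 ft

V₁ = q/y₁ = 9.564/0.6475 = 14.77 ft/s. Fr₁ = V₁/√(g·y₁) = 14.77/√(32.2×0.6475) = 3.235.
From the momentum equation for a rectangular channel, y₂/y₁ = ½[√(1 + 8Fr₁²) − 1] = ½[√84.713 − 1] = 4.102.
y₂ = 4.102 × 0.6475 = 2.656 ft.
Head loss: ΔE = (y₂ − y₁)³/(4y₁y₂) = (2.656 − 0.6475)³/(4×0.6475×2.656) = 8.103/6.879 = 1.178 ft.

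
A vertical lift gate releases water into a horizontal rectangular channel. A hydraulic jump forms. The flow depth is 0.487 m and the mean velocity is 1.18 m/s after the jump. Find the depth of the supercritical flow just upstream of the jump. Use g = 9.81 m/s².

y₁ = 0.201 m

Fr₂ = V₂/√(g·y₂) = 1.18/√(9.81×0.487) = 0.540.
Applying the sequent-depth relation in reverse, y₁/y₂ = ½[√(1 + 8Fr₂²) − 1] = ½[√3.332 − 1] = 0.413.
y₁ = 0.413 × 0.487 = 0.201 m.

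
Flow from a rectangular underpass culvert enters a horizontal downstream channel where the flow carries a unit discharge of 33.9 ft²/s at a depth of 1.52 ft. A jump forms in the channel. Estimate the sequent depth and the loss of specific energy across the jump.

y₂ = 6.13 ft; ΔE = 2.63 ft

V₁ = q/y₁ = 33.9/1.52 = 22.3 ft/s. Fr₁ = V₁/√(g·y₁) = 22.3/√(32.2×1.52) = 3.19.
Bélanger equation: y₂/y₁ = ½[√(1 + 8Fr₁²) − 1] = ½[√82.30 − 1] = 4.04.
y₂ = 4.04 × 1.52 = 6.13 ft.
Head loss: ΔE = (y₂ − y₁)³/(4y₁y₂) = (6.13 − 1.52)³/(4×1.52×6.13) = 98.3/37.3 = 2.63 ft.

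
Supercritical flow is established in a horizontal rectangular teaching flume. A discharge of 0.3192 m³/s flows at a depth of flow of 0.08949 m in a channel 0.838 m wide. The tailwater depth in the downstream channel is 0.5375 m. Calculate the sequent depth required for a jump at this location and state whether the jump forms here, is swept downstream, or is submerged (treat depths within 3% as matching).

q = Q/b = 0.3192/0.838 = 0.3809 m²/s; V₁ = q/y₁ = 4.256 m/s. Fr₁ = V₁/√(g·y₁) = 4.543.
Bélanger equation: y₂/y₁ = ½[√(1 + 8Fr₁²) − 1] = ½[√166.10 − 1] = 5.944.
y₂ = 5.944 × 0.08949 = 0.5319 m.
Tailwater y_tw = 0.5375 m: y_tw ≈ y₂, so the jump forms here.

y₂ = 0.5319 m; the jump forms here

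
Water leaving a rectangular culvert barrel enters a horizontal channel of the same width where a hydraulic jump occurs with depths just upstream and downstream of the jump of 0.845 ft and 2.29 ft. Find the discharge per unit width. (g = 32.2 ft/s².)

For a rectangular channel the momentum equation gives q² = ½·g·y₁·y₂·(y₁ + y₂) = ½×32.2×0.845×2.29×3.13 = 97.7.
q = √97.7 = 9.88 ft²/s.

q = 9.88 ft²/s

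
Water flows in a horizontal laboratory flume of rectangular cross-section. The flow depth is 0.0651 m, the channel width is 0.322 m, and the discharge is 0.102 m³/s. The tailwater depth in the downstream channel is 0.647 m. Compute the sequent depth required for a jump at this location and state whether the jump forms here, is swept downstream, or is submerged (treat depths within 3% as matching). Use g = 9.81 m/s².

y₂ = 0.529 m; the jump is submerged

q = Q/b = 0.102/0.322 = 0.317 m²/s; V₁ = q/y₁ = 4.87 m/s. Fr₁ = V₁/√(g·y₁) = 6.09.
Conjugate-depth relation: y₂/y₁ = ½[√(1 + 8Fr₁²) − 1] = ½[√297.6 − 1] = 8.13.
y₂ = 8.13 × 0.0651 = 0.529 m.
Tailwater y_tw = 0.647 m: y_tw > y₂, so the jump is submerged.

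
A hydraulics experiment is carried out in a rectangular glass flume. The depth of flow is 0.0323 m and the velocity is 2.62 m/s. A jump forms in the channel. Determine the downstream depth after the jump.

Fr₁ = V₁/√(g·y₁) = 2.62/√(9.81×0.0323) = 4.65.
By Bélanger, y₂/y₁ = ½[√(1 + 8Fr₁²) − 1] = ½[√174.3 − 1] = 6.10.
y₂ = 6.10 × 0.0323 = 0.197 m.

y₂ = 0.197 m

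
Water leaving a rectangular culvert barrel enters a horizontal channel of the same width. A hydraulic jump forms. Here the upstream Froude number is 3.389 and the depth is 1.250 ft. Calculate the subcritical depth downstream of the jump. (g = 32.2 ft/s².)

Fr₁ = 3.389 (given).
Sequent-depth ratio: y₂/y₁ = ½[√(1 + 8Fr₁²) − 1] = ½[√92.883 − 1] = 4.319.
y₂ = 4.319 × 1.250 = 5.398 ft.

y₂ = 5.398 ft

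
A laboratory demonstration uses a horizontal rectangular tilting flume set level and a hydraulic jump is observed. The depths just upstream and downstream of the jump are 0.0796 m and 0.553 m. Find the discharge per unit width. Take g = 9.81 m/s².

q = 0.370 m²/s

For a rectangular channel the momentum equation gives q² = ½·g·y₁·y₂·(y₁ + y₂) = ½×9.81×0.0796×0.553×0.633 = 0.137.
q = √0.137 = 0.370 m²/s.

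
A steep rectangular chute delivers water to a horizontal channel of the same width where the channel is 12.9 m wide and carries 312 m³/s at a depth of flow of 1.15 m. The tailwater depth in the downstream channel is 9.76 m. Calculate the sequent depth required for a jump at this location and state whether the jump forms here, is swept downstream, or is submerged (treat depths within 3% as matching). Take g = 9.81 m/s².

y₂ = 9.62 m; the jump forms here

q = Q/b = 312/12.9 = 24.2 m²/s; V₁ = q/y₁ = 21.0 m/s. Fr₁ = V₁/√(g·y₁) = 6.26.
By Bélanger, y₂/y₁ = ½[√(1 + 8Fr₁²) − 1] = ½[√314.7 − 1] = 8.37.
y₂ = 8.37 × 1.15 = 9.62 m.
Tailwater y_tw = 9.76 m: y_tw ≈ y₂, so the jump forms here.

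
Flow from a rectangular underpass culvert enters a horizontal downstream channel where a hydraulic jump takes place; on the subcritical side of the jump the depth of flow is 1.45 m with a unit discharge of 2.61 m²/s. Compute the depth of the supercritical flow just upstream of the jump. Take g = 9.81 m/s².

y₁ = 0.493 m

V₂ = q/y₂ = 2.61/1.45 = 1.80 m/s; Fr₂ = V₂/√(g·y₂) = 0.477.
The Bélanger relation is symmetric: y₁/y₂ = ½[√(1 + 8Fr₂²) − 1] = ½[√2.822 − 1] = 0.340.
y₁ = 0.340 × 1.45 = 0.493 m.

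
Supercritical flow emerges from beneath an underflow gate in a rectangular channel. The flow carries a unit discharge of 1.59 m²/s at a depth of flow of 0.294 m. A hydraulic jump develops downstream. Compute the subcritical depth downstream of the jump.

y₂ = 1.19 m

V₁ = q/y₁ = 1.59/0.294 = 5.41 m/s. Fr₁ = V₁/√(g·y₁) = 5.41/√(9.81×0.294) = 3.18.
By Bélanger, y₂/y₁ = ½[√(1 + 8Fr₁²) − 1] = ½[√82.13 − 1] = 4.03.
y₂ = 4.03 × 0.294 = 1.19 m.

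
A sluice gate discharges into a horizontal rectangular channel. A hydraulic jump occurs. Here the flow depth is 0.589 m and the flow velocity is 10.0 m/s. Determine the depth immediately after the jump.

y₂ = 3.18 m

Fr₁ = V₁/√(g·y₁) = 10.0/√(9.81×0.589) = 4.16.
From the momentum equation for a rectangular channel, y₂/y₁ = ½[√(1 + 8Fr₁²) − 1] = ½[√139.5 − 1] = 5.40.
y₂ = 5.40 × 0.589 = 3.18 m.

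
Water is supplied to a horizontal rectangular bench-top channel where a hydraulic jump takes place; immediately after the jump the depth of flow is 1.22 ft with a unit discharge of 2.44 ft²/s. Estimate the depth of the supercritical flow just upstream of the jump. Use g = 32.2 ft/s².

V₂ = q/y₂ = 2.44/1.22 = 2.00 ft/s; Fr₂ = V₂/√(g·y₂) = 0.319.
Applying the sequent-depth relation in reverse, y₁/y₂ = ½[√(1 + 8Fr₂²) − 1] = ½[√1.815 − 1] = 0.174.
y₁ = 0.174 × 1.22 = 0.212 ft.

y₁ = 0.212 ft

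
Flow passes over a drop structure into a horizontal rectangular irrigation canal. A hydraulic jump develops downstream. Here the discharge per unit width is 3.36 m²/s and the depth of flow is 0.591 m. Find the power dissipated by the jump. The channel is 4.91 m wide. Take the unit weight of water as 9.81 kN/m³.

P = 54.9 kW

V₁ = q/y₁ = 3.36/0.591 = 5.69 m/s. Fr₁ = V₁/√(g·y₁) = 5.69/√(9.81×0.591) = 2.36.
By Bélanger, y₂/y₁ = ½[√(1 + 8Fr₁²) − 1] = ½[√45.60 − 1] = 2.88.
y₂ = 2.88 × 0.591 = 1.70 m.
Head loss: ΔE = (y₂ − y₁)³/(4y₁y₂) = (1.70 − 0.591)³/(4×0.591×1.70) = 1.36/4.02 = 0.339 m.
Q = q·b = 3.36 × 4.91 = 16.5 m³/s. P = γ·Q·ΔE = 9.81 × 16.5 × 0.339 = 54.9 kW.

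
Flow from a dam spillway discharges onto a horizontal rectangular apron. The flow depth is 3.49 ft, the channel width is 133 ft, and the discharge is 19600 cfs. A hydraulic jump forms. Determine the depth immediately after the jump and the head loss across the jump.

q = Q/b = 19600/133 = 147 ft²/s; V₁ = q/y₁ = 42.2 ft/s. Fr₁ = V₁/√(g·y₁) = 3.98.
Conjugate-depth relation: y₂/y₁ = ½[√(1 + 8Fr₁²) − 1] = ½[√127.9 − 1] = 5.16.
y₂ = 5.16 × 3.49 = 18.0 ft.
V₂ = q/y₂ = 147/18.0 = 8.19 ft/s. E₁ = y₁ + V₁²/2g = 31.2 ft; E₂ = y₂ + V₂²/2g = 19.0 ft. ΔE = E₁ − E₂ = 12.1 ft.

y₂ = 18.0 ft; ΔE = 12.1 ft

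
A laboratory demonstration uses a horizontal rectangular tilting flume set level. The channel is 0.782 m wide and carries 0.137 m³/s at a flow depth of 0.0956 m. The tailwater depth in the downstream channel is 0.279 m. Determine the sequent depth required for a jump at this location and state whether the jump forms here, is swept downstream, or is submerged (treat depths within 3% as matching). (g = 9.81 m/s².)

y₂ = 0.212 m; the jump is submerged

q = Q/b = 0.137/0.782 = 0.175 m²/s; V₁ = q/y₁ = 1.83 m/s. Fr₁ = V₁/√(g·y₁) = 1.89.
Sequent-depth ratio: y₂/y₁ = ½[√(1 + 8Fr₁²) − 1] = ½[√29.65 − 1] = 2.22.
y₂ = 2.22 × 0.0956 = 0.212 m.
Tailwater y_tw = 0.279 m: y_tw > y₂, so the jump is submerged.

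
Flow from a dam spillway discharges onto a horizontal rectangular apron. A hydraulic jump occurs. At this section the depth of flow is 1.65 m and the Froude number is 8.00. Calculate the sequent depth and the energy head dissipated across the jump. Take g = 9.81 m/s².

Fr₁ = 8.00 (given).
From the momentum equation for a rectangular channel, y₂/y₁ = ½[√(1 + 8Fr₁²) − 1] = ½[√513.0 − 1] = 10.8.
y₂ = 10.8 × 1.65 = 17.9 m.
V₁ = Fr₁·√(g·y₁) = 8.00×√(9.81×1.65) = 32.2 m/s; q = V₁·y₁ = 53.1 m²/s. V₂ = q/y₂ = 53.1/17.9 = 2.97 m/s. E₁ = y₁ + V₁²/2g = 54.4 m; E₂ = y₂ + V₂²/2g = 18.3 m. ΔE = E₁ − E₂ = 36.1 m.

y₂ = 17.9 m; ΔE = 36.1 m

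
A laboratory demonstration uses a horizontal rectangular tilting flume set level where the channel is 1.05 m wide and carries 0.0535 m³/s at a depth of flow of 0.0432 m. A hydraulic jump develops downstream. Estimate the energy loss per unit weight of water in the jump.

q = Q/b = 0.0535/1.05 = 0.0510 m²/s; V₁ = q/y₁ = 1.18 m/s. Fr₁ = V₁/√(g·y₁) = 1.81.
Bélanger equation: y₂/y₁ = ½[√(1 + 8Fr₁²) − 1] = ½[√27.26 − 1] = 2.11.
y₂ = 2.11 × 0.0432 = 0.0912 m.
Head loss: ΔE = (y₂ − y₁)³/(4y₁y₂) = (0.0912 − 0.0432)³/(4×0.0432×0.0912) = 0.000110/0.0158 = 0.00701 m.

ΔE = 0.00701 m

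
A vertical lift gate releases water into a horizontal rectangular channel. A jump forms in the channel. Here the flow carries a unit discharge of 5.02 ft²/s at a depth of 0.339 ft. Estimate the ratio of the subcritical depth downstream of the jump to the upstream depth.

V₁ = q/y₁ = 5.02/0.339 = 14.8 ft/s. Fr₁ = V₁/√(g·y₁) = 14.8/√(32.2×0.339) = 4.48.
Bélanger equation: y₂/y₁ = ½[√(1 + 8Fr₁²) − 1] = ½[√161.7 − 1] = 5.86.

y₂/y₁ = 5.86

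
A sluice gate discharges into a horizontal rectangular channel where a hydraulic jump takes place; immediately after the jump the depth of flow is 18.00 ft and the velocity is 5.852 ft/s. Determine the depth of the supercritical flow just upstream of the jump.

Fr₂ = V₂/√(g·y₂) = 5.852/√(32.2×18.00) = 0.2431.
The Bélanger relation is symmetric: y₁/y₂ = ½[√(1 + 8Fr₂²) − 1] = ½[√1.4727 − 1] = 0.1068.
y₁ = 0.1068 × 18.00 = 1.922 ft.

y₁ = 1.922 ft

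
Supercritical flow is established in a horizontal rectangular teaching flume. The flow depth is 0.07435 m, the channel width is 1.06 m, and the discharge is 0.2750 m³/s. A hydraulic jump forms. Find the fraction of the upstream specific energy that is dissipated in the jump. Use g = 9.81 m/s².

q = Q/b = 0.2750/1.06 = 0.2594 m²/s; V₁ = q/y₁ = 3.489 m/s. Fr₁ = V₁/√(g·y₁) = 4.086.
Bélanger equation: y₂/y₁ = ½[√(1 + 8Fr₁²) − 1] = ½[√134.55 − 1] = 5.300.
y₂ = 5.300 × 0.07435 = 0.3940 m.
E₁ = y₁ + V₁²/2g = 0.6949 m. ΔE = (y₂ − y₁)³/(4y₁y₂) = 0.2788 m. ΔE/E₁ = 0.2788/0.6949 = 0.401.

ΔE/E₁ = 0.401 (40.1%)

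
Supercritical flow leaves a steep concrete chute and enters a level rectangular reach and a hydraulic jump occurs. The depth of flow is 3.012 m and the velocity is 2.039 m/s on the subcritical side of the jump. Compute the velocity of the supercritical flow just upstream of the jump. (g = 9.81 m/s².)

V₁ = 8.905 m/s

Fr₂ = V₂/√(g·y₂) = 2.039/√(9.81×3.012) = 0.3751.
Since the conjugate-depth ratio holds either way, y₁/y₂ = ½[√(1 + 8Fr₂²) − 1] = ½[√2.1256 − 1] = 0.2290.
y₁ = 0.2290 × 3.012 = 0.6897 m.
V₁ = q/y₁ = 6.141/0.6897 = 8.905 m/s.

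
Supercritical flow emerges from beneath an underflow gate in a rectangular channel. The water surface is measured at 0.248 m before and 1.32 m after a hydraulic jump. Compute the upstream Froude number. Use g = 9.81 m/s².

Fr₁ = 4.10

For a rectangular channel the momentum equation gives q² = ½·g·y₁·y₂·(y₁ + y₂) = ½×9.81×0.248×1.32×1.57 = 2.52.
q = √2.52 = 1.59 m²/s.
V₁ = q/y₁ = 6.40 m/s; Fr₁ = V₁/√(g·y₁) = 4.10.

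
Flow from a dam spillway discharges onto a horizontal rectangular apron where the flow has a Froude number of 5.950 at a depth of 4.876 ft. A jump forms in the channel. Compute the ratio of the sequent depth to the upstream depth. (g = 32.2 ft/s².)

Fr₁ = 5.950 (given).
Sequent-depth ratio: y₂/y₁ = ½[√(1 + 8Fr₁²) − 1] = ½[√284.22 − 1] = 7.929.

y₂/y₁ = 7.929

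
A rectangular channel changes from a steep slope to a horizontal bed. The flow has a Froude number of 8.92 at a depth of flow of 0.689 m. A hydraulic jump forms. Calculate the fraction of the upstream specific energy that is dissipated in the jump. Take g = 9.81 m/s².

ΔE/E₁ = 0.696 (69.6%)

Fr₁ = 8.92 (given).
Conjugate-depth relation: y₂/y₁ = ½[√(1 + 8Fr₁²) − 1] = ½[√637.5 − 1] = 12.1.
y₂ = 12.1 × 0.689 = 8.35 m.
E₁ = y₁(1 + Fr₁²/2) = 0.689×(1 + 8.92²/2) = 28.1 m. ΔE = (y₂ − y₁)³/(4y₁y₂) = 19.6 m. ΔE/E₁ = 19.6/28.1 = 0.696.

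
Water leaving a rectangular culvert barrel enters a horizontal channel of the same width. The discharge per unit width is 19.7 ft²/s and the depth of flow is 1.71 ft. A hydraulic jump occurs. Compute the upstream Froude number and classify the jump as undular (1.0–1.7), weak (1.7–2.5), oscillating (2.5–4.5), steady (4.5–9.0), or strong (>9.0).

Fr₁ = 1.55; undular jump

V₁ = q/y₁ = 19.7/1.71 = 11.5 ft/s. Fr₁ = V₁/√(g·y₁) = 11.5/√(32.2×1.71) = 1.55.
Fr₁ = 1.55 lies in the undular range.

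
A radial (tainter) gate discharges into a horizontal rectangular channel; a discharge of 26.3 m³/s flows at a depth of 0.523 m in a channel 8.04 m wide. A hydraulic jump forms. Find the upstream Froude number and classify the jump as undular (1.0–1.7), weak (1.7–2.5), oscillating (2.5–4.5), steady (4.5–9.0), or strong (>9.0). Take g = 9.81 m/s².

q = Q/b = 26.3/8.04 = 3.27 m²/s; V₁ = q/y₁ = 6.25 m/s. Fr₁ = V₁/√(g·y₁) = 2.76.
Fr₁ = 2.76 lies in the oscillating range.

Fr₁ = 2.76; oscillating jump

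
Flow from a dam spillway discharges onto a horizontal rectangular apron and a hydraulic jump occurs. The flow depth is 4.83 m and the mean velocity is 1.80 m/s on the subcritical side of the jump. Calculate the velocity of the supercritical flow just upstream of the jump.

Fr₂ = V₂/√(g·y₂) = 1.80/√(9.81×4.83) = 0.261.
Applying the sequent-depth relation in reverse, y₁/y₂ = ½[√(1 + 8Fr₂²) − 1] = ½[√1.547 − 1] = 0.122.
y₁ = 0.122 × 4.83 = 0.589 m.
V₁ = q/y₁ = 8.69/0.589 = 14.8 m/s.

V₁ = 14.8 m/s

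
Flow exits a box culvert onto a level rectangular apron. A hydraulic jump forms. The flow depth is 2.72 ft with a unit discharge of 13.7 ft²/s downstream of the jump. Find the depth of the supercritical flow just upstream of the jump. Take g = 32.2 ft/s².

y₁ = 1.12 ft

V₂ = q/y₂ = 13.7/2.72 = 5.04 ft/s; Fr₂ = V₂/√(g·y₂) = 0.538.
The Bélanger relation is symmetric: y₁/y₂ = ½[√(1 + 8Fr₂²) − 1] = ½[√3.317 − 1] = 0.411.
y₁ = 0.411 × 2.72 = 1.12 ft.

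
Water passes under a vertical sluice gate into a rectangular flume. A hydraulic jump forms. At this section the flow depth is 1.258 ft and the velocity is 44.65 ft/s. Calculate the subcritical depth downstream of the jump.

y₂ = 11.87 ft

Fr₁ = V₁/√(g·y₁) = 44.65/√(32.2×1.258) = 7.015.
Sequent-depth ratio: y₂/y₁ = ½[√(1 + 8Fr₁²) − 1] = ½[√394.73 − 1] = 9.434.
y₂ = 9.434 × 1.258 = 11.87 ft.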